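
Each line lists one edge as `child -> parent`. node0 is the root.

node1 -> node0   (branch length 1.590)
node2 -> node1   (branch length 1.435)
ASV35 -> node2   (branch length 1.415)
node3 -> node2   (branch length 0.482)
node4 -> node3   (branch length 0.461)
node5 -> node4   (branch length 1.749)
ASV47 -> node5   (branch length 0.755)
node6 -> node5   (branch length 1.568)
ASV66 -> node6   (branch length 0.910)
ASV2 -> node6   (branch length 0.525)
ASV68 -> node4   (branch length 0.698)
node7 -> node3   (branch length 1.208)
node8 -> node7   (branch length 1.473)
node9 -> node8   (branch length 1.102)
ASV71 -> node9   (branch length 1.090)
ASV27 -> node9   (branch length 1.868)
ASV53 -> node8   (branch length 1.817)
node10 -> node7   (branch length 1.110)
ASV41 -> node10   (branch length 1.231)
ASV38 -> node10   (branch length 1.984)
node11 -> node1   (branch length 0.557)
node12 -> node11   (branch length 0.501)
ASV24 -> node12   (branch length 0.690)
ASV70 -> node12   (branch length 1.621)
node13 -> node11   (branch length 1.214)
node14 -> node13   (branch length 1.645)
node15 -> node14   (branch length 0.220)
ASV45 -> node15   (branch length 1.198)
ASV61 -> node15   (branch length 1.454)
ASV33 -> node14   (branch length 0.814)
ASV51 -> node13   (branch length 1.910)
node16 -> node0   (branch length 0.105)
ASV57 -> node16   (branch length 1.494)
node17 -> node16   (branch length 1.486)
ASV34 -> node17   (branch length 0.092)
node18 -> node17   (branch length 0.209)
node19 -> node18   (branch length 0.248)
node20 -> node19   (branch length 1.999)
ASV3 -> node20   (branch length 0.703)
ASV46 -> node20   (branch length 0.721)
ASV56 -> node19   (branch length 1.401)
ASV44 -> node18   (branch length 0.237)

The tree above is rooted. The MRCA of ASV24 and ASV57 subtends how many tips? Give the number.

The MRCA of ASV24 and ASV57 is the root, so the clade is the entire tree.
That clade contains 22 terminal taxa: ASV2, ASV24, ASV27, ASV3, ASV33, ASV34, ASV35, ASV38, ASV41, ASV44, ASV45, ASV46, ASV47, ASV51, ASV53, ASV56, ASV57, ASV61, ASV66, ASV68, ASV70, ASV71.

22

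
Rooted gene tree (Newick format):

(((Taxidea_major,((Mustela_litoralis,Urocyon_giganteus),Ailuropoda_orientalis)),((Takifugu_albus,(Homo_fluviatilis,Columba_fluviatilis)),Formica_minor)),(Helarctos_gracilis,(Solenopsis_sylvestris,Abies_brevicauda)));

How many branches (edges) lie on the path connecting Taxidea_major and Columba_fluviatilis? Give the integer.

6

The MRCA of Taxidea_major and Columba_fluviatilis is the node subtending ((Taxidea_major,((Mustela_litoralis,Urocyon_giganteus),Ailuropoda_orientalis)),((Takifugu_albus,(Homo_fluviatilis,Columba_fluviatilis)),Formica_minor)).
From Taxidea_major up to that node: 2 branches. From Columba_fluviatilis up to the same node: 4 branches. Total: 2 + 4 = 6.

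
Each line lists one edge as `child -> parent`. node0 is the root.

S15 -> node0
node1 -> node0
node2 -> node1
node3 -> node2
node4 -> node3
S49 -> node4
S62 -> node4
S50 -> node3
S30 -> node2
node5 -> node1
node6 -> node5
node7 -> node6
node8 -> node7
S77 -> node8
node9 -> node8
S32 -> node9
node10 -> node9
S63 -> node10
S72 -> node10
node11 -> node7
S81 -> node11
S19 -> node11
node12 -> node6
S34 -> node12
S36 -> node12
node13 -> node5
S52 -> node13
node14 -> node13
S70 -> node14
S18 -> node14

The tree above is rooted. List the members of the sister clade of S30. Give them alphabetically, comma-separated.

S49, S50, S62

S30 attaches to the tree at the node subtending (((S49,S62),S50),S30).
The other lineage descending from that same node — the sister group — is ((S49,S62),S50); its 3 tips in alphabetical order are the answer.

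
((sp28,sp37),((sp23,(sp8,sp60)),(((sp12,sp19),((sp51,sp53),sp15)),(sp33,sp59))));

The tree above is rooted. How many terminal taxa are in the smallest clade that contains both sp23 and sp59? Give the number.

The MRCA of sp23 and sp59 is the node subtending ((sp23,(sp8,sp60)),(((sp12,sp19),((sp51,sp53),sp15)),(sp33,sp59))).
That clade contains 10 terminal taxa: sp12, sp15, sp19, sp23, sp33, sp51, sp53, sp59, sp60, sp8.

10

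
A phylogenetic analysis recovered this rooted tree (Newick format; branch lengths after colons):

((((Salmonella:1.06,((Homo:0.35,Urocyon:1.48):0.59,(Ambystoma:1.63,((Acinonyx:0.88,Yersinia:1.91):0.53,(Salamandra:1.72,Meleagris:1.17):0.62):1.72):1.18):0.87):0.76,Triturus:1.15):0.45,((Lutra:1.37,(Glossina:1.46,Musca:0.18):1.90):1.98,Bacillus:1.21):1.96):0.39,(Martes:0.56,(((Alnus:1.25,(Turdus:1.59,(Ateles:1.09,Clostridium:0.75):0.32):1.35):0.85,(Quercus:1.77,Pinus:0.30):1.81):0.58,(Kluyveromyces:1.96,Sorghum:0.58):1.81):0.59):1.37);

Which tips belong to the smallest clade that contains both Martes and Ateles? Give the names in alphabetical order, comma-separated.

Alnus, Ateles, Clostridium, Kluyveromyces, Martes, Pinus, Quercus, Sorghum, Turdus

Tracing Martes: it sits inside (Martes,(((Alnus,(Turdus,(Ateles,Clostridium))),(Quercus,Pinus)),(Kluyveromyces,Sorghum))).
Tracing Ateles: it sits inside (Ateles,Clostridium).
The smallest clade enclosing both is (Martes,(((Alnus,(Turdus,(Ateles,Clostridium))),(Quercus,Pinus)),(Kluyveromyces,Sorghum))); the answer is its 9 terminal taxa in alphabetical order.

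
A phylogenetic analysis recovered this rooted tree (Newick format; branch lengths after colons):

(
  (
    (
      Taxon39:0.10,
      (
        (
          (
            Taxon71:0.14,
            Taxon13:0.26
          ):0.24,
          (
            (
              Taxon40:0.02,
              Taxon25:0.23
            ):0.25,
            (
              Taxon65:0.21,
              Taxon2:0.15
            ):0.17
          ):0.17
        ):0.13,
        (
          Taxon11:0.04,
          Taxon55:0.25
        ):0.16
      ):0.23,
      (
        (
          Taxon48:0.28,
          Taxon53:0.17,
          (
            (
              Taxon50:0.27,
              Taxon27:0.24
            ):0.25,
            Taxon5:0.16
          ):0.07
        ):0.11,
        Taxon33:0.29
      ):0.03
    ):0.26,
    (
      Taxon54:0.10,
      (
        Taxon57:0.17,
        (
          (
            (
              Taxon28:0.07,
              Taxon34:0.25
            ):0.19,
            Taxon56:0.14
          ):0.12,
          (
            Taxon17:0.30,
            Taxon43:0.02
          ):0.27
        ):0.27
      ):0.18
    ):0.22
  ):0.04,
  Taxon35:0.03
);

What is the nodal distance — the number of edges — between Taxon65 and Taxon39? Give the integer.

The MRCA of Taxon65 and Taxon39 is the node subtending (Taxon39,(((Taxon71,Taxon13),((Taxon40,Taxon25),(Taxon65,Taxon2))),(Taxon11,Taxon55)),((Taxon48,Taxon53,((Taxon50,Taxon27),Taxon5)),Taxon33)).
From Taxon65 up to that node: 5 branches. From Taxon39 up to the same node: 1 branch. Total: 5 + 1 = 6.

6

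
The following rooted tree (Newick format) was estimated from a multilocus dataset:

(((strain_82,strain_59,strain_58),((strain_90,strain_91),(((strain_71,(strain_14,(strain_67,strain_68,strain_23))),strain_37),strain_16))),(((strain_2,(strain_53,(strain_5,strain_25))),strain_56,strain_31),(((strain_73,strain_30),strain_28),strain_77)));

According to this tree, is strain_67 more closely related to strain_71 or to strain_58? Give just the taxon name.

The MRCA of strain_67 and strain_71 subtends (strain_71,(strain_14,(strain_67,strain_68,strain_23))) (5 taxa).
The MRCA of strain_67 and strain_58 subtends ((strain_82,strain_59,strain_58),((strain_90,strain_91),(((strain_71,(strain_14,(strain_67,strain_68,strain_23))),strain_37),strain_16))) (12 taxa).
The first is nested inside the second, so strain_67 shares a more recent common ancestor with strain_71.

strain_71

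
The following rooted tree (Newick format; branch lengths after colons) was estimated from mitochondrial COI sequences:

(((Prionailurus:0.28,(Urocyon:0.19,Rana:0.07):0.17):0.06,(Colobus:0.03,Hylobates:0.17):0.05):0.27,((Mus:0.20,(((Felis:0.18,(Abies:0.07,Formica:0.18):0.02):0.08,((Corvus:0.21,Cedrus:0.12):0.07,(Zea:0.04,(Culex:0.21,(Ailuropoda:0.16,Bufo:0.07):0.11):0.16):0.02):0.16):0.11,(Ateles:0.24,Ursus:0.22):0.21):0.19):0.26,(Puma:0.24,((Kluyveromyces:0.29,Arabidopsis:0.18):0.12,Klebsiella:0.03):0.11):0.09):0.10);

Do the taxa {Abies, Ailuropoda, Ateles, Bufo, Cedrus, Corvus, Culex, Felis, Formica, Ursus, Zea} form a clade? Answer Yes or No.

Yes

The most recent common ancestor of these taxa subtends (((Felis,(Abies,Formica)),((Corvus,Cedrus),(Zea,(Culex,(Ailuropoda,Bufo))))),(Ateles,Ursus)).
That clade has exactly 11 tips — every listed taxon and nothing else — so the group is monophyletic.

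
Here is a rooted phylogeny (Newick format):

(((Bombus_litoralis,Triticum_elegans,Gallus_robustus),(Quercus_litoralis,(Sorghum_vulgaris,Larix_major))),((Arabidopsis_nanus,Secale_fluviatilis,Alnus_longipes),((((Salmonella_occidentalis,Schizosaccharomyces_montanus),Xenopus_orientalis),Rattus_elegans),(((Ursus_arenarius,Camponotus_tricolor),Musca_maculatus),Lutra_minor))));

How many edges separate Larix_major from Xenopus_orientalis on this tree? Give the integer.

The MRCA of Larix_major and Xenopus_orientalis is the root of the tree.
From Larix_major up to that node: 4 branches. From Xenopus_orientalis up to the same node: 5 branches. Total: 4 + 5 = 9.

9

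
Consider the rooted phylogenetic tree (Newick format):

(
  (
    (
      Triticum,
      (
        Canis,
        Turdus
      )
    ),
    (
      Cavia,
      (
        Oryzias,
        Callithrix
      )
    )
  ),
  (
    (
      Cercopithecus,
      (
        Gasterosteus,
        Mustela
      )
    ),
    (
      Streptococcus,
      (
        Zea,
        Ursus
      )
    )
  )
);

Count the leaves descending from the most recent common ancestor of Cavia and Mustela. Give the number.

The MRCA of Cavia and Mustela is the root, so the clade is the entire tree.
That clade contains 12 terminal taxa: Callithrix, Canis, Cavia, Cercopithecus, Gasterosteus, Mustela, Oryzias, Streptococcus, Triticum, Turdus, Ursus, Zea.

12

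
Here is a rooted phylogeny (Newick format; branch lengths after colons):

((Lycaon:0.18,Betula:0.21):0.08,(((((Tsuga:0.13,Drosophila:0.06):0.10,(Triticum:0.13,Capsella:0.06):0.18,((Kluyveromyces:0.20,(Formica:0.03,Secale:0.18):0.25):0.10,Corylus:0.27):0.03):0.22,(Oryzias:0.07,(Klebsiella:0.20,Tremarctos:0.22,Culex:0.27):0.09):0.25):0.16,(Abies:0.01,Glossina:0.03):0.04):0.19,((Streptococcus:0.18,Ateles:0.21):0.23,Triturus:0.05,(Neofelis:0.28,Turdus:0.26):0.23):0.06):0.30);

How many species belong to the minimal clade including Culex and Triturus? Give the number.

19

The MRCA of Culex and Triturus is the node subtending (((((Tsuga,Drosophila),(Triticum,Capsella),((Kluyveromyces,(Formica,Secale)),Corylus)),(Oryzias,(Klebsiella,Tremarctos,Culex))),(Abies,Glossina)),((Streptococcus,Ateles),Triturus,(Neofelis,Turdus))).
That clade contains 19 terminal taxa: Abies, Ateles, Capsella, Corylus, Culex, Drosophila, Formica, Glossina, Klebsiella, Kluyveromyces, Neofelis, Oryzias, Secale, Streptococcus, Tremarctos, Triticum, Triturus, Tsuga, Turdus.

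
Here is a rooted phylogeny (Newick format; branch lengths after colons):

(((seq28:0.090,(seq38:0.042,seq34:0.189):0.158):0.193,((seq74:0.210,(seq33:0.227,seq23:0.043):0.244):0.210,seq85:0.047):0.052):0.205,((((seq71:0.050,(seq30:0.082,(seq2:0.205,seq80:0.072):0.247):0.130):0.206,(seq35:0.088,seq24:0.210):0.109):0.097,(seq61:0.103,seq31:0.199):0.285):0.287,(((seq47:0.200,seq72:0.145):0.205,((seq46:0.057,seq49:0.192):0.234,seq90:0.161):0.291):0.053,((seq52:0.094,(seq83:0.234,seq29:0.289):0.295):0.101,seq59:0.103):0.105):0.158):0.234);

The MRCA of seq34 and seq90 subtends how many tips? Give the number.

The MRCA of seq34 and seq90 is the root, so the clade is the entire tree.
That clade contains 24 terminal taxa: seq2, seq23, seq24, seq28, seq29, seq30, seq31, seq33, seq34, seq35, seq38, seq46, seq47, seq49, seq52, seq59, seq61, seq71, seq72, seq74, seq80, seq83, seq85, seq90.

24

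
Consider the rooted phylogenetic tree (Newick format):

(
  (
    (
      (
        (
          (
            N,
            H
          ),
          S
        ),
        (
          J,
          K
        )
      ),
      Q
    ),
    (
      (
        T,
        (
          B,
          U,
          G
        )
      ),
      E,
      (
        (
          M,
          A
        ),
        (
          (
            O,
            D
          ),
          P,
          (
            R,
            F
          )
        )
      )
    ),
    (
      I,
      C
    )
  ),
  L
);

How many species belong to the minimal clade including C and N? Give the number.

20

The MRCA of C and N is the node subtending (((((N,H),S),(J,K)),Q),((T,(B,U,G)),E,((M,A),((O,D),P,(R,F)))),(I,C)).
That clade contains 20 terminal taxa: A, B, C, D, E, F, G, H, I, J, K, M, N, O, P, Q, R, S, T, U.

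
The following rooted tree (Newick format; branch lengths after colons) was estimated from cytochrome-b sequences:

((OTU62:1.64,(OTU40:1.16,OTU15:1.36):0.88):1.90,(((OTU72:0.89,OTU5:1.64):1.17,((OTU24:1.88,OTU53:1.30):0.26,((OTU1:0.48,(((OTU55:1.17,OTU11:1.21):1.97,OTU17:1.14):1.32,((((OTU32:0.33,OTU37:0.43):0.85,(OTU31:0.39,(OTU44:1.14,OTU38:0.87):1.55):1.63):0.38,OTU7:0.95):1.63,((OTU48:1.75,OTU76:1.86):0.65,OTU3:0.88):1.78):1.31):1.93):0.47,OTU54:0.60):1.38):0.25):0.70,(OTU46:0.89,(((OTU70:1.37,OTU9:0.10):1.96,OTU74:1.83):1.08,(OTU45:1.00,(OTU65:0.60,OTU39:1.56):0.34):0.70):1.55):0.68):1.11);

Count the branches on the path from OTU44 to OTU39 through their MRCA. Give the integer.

The MRCA of OTU44 and OTU39 is the node subtending (((OTU72,OTU5),((OTU24,OTU53),((OTU1,(((OTU55,OTU11),OTU17),((((OTU32,OTU37),(OTU31,(OTU44,OTU38))),OTU7),((OTU48,OTU76),OTU3)))),OTU54))),(OTU46,(((OTU70,OTU9),OTU74),(OTU45,(OTU65,OTU39))))).
From OTU44 up to that node: 11 branches. From OTU39 up to the same node: 5 branches. Total: 11 + 5 = 16.

16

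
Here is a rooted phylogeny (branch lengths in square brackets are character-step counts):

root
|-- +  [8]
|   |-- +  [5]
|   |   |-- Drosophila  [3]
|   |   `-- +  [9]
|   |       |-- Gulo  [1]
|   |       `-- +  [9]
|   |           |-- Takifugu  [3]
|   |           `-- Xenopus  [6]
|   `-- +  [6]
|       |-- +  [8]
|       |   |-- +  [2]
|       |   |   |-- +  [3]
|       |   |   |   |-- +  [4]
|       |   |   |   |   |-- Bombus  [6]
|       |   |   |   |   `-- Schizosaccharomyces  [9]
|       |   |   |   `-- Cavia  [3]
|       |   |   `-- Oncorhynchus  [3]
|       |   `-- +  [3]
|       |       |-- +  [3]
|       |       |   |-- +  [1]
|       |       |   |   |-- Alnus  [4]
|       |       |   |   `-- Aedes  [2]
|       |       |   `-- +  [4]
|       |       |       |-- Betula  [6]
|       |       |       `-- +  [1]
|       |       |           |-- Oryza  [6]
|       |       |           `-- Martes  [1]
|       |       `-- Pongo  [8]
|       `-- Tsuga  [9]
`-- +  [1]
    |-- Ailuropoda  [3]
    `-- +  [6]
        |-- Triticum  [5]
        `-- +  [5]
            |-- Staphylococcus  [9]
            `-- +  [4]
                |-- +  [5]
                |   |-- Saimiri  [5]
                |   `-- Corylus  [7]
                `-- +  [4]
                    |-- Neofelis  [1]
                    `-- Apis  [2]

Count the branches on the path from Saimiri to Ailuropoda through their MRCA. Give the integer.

6

The MRCA of Saimiri and Ailuropoda is the node subtending (Ailuropoda,(Triticum,(Staphylococcus,((Saimiri,Corylus),(Neofelis,Apis))))).
From Saimiri up to that node: 5 branches. From Ailuropoda up to the same node: 1 branch. Total: 5 + 1 = 6.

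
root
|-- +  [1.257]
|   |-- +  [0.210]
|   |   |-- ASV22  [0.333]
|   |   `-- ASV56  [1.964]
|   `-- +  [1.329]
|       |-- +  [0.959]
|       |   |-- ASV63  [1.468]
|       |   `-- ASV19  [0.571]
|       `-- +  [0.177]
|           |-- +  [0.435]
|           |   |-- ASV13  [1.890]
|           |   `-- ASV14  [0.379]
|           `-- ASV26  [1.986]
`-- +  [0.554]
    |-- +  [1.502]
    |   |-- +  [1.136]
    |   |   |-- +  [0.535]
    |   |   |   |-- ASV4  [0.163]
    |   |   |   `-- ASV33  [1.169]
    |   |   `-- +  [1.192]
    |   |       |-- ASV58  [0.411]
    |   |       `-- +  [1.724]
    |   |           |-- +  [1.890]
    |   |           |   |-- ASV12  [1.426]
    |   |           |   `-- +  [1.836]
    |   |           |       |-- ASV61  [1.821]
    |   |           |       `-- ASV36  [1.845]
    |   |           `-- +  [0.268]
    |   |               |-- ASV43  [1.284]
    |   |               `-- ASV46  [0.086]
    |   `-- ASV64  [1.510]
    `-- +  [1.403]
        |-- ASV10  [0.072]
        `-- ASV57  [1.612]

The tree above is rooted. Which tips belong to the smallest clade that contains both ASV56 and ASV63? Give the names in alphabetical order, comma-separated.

Tracing ASV56: it sits inside (ASV22,ASV56).
Tracing ASV63: it sits inside (ASV63,ASV19).
The smallest clade enclosing both is ((ASV22,ASV56),((ASV63,ASV19),((ASV13,ASV14),ASV26))); the answer is its 7 terminal taxa in alphabetical order.

ASV13, ASV14, ASV19, ASV22, ASV26, ASV56, ASV63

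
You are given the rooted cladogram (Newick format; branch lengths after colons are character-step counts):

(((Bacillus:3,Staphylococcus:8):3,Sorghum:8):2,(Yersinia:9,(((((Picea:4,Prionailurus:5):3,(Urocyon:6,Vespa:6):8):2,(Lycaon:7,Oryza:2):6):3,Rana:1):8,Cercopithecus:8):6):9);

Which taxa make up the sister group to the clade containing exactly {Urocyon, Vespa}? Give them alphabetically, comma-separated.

The clade containing exactly {Urocyon, Vespa} attaches to the tree at the node subtending ((Picea,Prionailurus),(Urocyon,Vespa)).
The other lineage descending from that same node — the sister group — is (Picea,Prionailurus); its 2 tips in alphabetical order are the answer.

Picea, Prionailurus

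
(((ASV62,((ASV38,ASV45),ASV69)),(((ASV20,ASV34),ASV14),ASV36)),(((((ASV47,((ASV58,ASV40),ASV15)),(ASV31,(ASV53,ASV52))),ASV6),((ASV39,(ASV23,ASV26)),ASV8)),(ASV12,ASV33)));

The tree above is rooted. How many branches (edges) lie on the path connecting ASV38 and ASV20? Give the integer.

8

The MRCA of ASV38 and ASV20 is the node subtending ((ASV62,((ASV38,ASV45),ASV69)),(((ASV20,ASV34),ASV14),ASV36)).
From ASV38 up to that node: 4 branches. From ASV20 up to the same node: 4 branches. Total: 4 + 4 = 8.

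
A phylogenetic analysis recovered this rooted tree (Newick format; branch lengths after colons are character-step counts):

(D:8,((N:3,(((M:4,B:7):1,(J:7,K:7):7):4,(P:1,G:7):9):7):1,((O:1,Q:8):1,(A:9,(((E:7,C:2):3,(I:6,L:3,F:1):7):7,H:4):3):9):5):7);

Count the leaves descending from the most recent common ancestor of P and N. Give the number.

The MRCA of P and N is the node subtending (N,(((M,B),(J,K)),(P,G))).
That clade contains 7 terminal taxa: B, G, J, K, M, N, P.

7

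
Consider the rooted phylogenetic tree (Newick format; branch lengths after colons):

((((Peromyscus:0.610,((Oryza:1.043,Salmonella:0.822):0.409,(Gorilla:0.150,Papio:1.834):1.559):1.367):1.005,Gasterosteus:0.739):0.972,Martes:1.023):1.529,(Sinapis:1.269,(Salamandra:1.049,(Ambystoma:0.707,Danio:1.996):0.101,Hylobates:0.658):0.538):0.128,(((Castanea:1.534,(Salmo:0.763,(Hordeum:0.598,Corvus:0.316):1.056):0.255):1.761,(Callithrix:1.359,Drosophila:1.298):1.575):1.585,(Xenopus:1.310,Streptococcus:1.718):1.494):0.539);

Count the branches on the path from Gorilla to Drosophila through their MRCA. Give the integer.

The MRCA of Gorilla and Drosophila is the root of the tree.
From Gorilla up to that node: 6 branches. From Drosophila up to the same node: 4 branches. Total: 6 + 4 = 10.

10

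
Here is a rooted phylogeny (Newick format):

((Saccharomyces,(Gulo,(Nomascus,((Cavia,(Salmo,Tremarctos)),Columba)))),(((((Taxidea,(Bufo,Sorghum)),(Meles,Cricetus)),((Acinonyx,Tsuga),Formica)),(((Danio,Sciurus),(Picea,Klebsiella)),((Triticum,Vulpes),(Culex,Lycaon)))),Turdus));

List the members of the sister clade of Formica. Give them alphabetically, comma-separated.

Acinonyx, Tsuga

Formica attaches to the tree at the node subtending ((Acinonyx,Tsuga),Formica).
The other lineage descending from that same node — the sister group — is (Acinonyx,Tsuga); its 2 tips in alphabetical order are the answer.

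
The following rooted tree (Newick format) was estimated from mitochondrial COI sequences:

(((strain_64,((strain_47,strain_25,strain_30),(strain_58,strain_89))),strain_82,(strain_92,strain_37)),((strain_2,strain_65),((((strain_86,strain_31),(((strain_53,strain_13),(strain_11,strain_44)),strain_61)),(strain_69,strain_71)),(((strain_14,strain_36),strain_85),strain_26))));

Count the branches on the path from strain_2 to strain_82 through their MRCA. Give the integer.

5

The MRCA of strain_2 and strain_82 is the root of the tree.
From strain_2 up to that node: 3 branches. From strain_82 up to the same node: 2 branches. Total: 3 + 2 = 5.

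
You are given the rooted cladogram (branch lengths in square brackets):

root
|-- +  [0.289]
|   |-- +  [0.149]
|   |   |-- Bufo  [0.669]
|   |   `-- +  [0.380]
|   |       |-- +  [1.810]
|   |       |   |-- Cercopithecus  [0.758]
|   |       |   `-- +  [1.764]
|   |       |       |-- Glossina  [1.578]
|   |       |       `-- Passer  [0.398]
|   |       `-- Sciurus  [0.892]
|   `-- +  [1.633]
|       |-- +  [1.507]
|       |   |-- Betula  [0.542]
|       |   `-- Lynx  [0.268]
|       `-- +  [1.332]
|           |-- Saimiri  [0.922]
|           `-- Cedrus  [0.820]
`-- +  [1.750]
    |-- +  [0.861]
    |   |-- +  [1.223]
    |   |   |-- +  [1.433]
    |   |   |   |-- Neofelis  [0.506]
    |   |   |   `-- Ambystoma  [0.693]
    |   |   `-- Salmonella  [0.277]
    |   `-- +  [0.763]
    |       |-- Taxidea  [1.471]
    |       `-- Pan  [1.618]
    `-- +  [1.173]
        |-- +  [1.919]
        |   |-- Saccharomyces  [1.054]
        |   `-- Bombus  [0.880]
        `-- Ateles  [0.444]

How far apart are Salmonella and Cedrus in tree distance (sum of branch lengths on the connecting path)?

The path runs Salmonella → … → MRCA → … → Cedrus; the MRCA is the root of the tree.
Branch lengths along that path: 0.277 + 1.223 + 0.861 + 1.750 + 0.289 + 1.633 + 1.332 + 0.820 = 8.185.

8.185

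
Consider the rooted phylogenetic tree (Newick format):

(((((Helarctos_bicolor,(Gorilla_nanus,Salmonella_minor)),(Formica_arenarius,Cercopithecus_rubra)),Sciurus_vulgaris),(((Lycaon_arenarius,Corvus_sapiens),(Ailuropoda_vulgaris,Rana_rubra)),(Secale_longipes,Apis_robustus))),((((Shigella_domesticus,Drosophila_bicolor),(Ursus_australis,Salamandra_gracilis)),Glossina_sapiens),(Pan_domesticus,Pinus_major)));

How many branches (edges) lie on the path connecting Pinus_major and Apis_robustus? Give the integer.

7

The MRCA of Pinus_major and Apis_robustus is the root of the tree.
From Pinus_major up to that node: 3 branches. From Apis_robustus up to the same node: 4 branches. Total: 3 + 4 = 7.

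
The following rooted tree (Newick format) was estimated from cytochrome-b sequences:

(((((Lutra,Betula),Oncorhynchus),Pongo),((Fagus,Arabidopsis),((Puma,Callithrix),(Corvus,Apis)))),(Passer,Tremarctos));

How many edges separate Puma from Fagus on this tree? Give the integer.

5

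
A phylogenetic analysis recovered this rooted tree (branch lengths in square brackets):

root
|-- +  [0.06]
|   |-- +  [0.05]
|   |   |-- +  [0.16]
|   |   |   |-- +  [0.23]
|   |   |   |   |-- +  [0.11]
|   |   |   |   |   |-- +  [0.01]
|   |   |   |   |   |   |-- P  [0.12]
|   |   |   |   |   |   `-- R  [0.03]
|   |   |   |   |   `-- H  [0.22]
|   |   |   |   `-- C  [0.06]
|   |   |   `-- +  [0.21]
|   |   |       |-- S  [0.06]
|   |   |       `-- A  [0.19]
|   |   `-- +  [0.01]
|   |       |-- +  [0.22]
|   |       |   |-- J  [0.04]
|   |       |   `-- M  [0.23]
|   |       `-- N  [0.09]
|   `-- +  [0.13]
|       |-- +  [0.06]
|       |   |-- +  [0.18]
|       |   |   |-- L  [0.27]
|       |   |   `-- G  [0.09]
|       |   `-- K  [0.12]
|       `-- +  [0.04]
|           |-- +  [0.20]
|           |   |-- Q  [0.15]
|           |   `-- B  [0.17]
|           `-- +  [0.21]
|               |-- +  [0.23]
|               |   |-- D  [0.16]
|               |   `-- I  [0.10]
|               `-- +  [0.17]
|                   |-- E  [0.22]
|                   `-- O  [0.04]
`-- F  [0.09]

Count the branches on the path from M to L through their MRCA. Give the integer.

8

The MRCA of M and L is the node subtending ((((((P,R),H),C),(S,A)),((J,M),N)),(((L,G),K),((Q,B),((D,I),(E,O))))).
From M up to that node: 4 branches. From L up to the same node: 4 branches. Total: 4 + 4 = 8.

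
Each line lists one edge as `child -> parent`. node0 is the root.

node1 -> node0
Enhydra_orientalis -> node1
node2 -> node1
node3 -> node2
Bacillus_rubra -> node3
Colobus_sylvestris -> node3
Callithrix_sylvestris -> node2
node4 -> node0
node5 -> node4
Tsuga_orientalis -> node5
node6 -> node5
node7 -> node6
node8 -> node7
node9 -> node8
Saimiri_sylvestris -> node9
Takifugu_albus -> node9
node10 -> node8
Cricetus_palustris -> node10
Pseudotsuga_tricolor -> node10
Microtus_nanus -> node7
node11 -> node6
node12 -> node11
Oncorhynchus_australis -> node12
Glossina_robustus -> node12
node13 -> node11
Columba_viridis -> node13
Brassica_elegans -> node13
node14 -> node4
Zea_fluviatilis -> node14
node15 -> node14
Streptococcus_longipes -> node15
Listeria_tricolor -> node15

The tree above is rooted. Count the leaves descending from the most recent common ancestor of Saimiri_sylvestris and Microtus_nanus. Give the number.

The MRCA of Saimiri_sylvestris and Microtus_nanus is the node subtending (((Saimiri_sylvestris,Takifugu_albus),(Cricetus_palustris,Pseudotsuga_tricolor)),Microtus_nanus).
That clade contains 5 terminal taxa: Cricetus_palustris, Microtus_nanus, Pseudotsuga_tricolor, Saimiri_sylvestris, Takifugu_albus.

5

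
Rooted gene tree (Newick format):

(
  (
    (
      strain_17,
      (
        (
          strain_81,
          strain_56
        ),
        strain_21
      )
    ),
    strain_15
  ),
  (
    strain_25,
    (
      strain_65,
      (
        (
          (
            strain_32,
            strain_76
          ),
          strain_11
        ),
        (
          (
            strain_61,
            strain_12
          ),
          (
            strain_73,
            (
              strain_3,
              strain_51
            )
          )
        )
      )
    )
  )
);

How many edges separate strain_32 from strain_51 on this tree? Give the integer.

The MRCA of strain_32 and strain_51 is the node subtending (((strain_32,strain_76),strain_11),((strain_61,strain_12),(strain_73,(strain_3,strain_51)))).
From strain_32 up to that node: 3 branches. From strain_51 up to the same node: 4 branches. Total: 3 + 4 = 7.

7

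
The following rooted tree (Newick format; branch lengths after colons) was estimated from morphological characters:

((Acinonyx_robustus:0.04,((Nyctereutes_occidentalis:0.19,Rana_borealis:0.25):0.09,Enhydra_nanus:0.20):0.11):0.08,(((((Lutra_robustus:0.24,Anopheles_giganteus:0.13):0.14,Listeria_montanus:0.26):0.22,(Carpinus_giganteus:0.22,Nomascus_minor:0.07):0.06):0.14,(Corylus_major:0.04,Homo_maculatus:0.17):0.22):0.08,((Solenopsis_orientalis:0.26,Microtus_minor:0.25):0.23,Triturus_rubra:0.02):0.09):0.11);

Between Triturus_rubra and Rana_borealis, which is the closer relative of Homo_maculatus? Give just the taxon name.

Triturus_rubra

The MRCA of Homo_maculatus and Triturus_rubra subtends (((((Lutra_robustus,Anopheles_giganteus),Listeria_montanus),(Carpinus_giganteus,Nomascus_minor)),(Corylus_major,Homo_maculatus)),((Solenopsis_orientalis,Microtus_minor),Triturus_rubra)) (10 taxa).
The MRCA of Homo_maculatus and Rana_borealis is the root, subtending the entire tree (14 taxa).
The first is nested inside the second, so Homo_maculatus shares a more recent common ancestor with Triturus_rubra.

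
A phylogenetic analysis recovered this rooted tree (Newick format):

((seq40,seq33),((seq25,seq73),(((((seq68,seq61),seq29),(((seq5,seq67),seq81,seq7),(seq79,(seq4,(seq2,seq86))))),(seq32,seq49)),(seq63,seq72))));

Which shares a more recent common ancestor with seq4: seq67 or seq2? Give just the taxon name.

seq2

The MRCA of seq4 and seq2 subtends (seq4,(seq2,seq86)) (3 taxa).
The MRCA of seq4 and seq67 subtends (((seq5,seq67),seq81,seq7),(seq79,(seq4,(seq2,seq86)))) (8 taxa).
The first is nested inside the second, so seq4 shares a more recent common ancestor with seq2.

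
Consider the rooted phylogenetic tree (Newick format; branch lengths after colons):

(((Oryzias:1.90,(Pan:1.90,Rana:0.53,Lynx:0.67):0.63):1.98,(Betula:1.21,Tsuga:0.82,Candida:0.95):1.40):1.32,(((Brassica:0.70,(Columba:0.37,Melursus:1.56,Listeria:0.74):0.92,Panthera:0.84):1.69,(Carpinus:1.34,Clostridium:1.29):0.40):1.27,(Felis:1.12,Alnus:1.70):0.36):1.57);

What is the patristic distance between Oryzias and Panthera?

10.57

The path runs Oryzias → … → MRCA → … → Panthera; the MRCA is the root of the tree.
Branch lengths along that path: 1.90 + 1.98 + 1.32 + 1.57 + 1.27 + 1.69 + 0.84 = 10.57.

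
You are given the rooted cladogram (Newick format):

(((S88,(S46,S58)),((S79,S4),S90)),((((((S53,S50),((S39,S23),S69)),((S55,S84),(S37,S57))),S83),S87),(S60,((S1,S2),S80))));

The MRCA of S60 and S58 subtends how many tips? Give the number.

21

The MRCA of S60 and S58 is the root, so the clade is the entire tree.
That clade contains 21 terminal taxa: S1, S2, S23, S37, S39, S4, S46, S50, S53, S55, S57, S58, S60, S69, S79, S80, S83, S84, S87, S88, S90.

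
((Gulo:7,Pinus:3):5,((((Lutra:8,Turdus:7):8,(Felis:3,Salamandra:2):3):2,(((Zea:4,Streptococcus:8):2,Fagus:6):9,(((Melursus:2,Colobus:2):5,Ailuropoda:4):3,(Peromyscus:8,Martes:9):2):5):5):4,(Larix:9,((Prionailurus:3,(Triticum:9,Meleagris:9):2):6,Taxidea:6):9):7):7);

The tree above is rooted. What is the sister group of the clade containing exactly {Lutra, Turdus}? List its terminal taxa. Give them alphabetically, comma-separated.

The clade containing exactly {Lutra, Turdus} attaches to the tree at the node subtending ((Lutra,Turdus),(Felis,Salamandra)).
The other lineage descending from that same node — the sister group — is (Felis,Salamandra); its 2 tips in alphabetical order are the answer.

Felis, Salamandra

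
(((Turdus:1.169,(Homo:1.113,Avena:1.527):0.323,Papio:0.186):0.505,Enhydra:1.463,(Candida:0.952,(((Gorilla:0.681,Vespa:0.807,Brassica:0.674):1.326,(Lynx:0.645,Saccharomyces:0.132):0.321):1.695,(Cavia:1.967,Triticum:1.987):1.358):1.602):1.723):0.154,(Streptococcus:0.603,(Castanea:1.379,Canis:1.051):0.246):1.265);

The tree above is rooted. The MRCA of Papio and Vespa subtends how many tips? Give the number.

The MRCA of Papio and Vespa is the node subtending ((Turdus,(Homo,Avena),Papio),Enhydra,(Candida,(((Gorilla,Vespa,Brassica),(Lynx,Saccharomyces)),(Cavia,Triticum)))).
That clade contains 13 terminal taxa: Avena, Brassica, Candida, Cavia, Enhydra, Gorilla, Homo, Lynx, Papio, Saccharomyces, Triticum, Turdus, Vespa.

13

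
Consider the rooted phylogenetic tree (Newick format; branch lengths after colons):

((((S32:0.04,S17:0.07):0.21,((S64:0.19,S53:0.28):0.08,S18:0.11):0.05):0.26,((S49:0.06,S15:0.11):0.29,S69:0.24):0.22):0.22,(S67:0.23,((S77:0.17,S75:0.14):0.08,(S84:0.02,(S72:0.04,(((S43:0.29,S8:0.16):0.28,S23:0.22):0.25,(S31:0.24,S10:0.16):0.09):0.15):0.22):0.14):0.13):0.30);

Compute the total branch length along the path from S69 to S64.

The path runs S69 → … → MRCA → … → S64; the MRCA is the node subtending (((S32,S17),((S64,S53),S18)),((S49,S15),S69)).
Branch lengths along that path: 0.24 + 0.22 + 0.26 + 0.05 + 0.08 + 0.19 = 1.04.

1.04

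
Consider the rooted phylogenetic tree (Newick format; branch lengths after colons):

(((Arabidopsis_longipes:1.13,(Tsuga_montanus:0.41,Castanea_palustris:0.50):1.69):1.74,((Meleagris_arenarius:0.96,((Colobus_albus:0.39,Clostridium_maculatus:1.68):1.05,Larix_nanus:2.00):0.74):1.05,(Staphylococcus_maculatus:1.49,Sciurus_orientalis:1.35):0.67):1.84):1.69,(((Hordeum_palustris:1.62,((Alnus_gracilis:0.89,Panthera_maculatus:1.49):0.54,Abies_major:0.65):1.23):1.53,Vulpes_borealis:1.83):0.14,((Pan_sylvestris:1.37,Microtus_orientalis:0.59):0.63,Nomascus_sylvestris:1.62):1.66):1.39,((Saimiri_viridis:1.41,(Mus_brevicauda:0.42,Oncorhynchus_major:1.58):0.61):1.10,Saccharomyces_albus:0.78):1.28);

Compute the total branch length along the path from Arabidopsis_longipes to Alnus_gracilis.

10.28

The path runs Arabidopsis_longipes → … → MRCA → … → Alnus_gracilis; the MRCA is the root of the tree.
Branch lengths along that path: 1.13 + 1.74 + 1.69 + 1.39 + 0.14 + 1.53 + 1.23 + 0.54 + 0.89 = 10.28.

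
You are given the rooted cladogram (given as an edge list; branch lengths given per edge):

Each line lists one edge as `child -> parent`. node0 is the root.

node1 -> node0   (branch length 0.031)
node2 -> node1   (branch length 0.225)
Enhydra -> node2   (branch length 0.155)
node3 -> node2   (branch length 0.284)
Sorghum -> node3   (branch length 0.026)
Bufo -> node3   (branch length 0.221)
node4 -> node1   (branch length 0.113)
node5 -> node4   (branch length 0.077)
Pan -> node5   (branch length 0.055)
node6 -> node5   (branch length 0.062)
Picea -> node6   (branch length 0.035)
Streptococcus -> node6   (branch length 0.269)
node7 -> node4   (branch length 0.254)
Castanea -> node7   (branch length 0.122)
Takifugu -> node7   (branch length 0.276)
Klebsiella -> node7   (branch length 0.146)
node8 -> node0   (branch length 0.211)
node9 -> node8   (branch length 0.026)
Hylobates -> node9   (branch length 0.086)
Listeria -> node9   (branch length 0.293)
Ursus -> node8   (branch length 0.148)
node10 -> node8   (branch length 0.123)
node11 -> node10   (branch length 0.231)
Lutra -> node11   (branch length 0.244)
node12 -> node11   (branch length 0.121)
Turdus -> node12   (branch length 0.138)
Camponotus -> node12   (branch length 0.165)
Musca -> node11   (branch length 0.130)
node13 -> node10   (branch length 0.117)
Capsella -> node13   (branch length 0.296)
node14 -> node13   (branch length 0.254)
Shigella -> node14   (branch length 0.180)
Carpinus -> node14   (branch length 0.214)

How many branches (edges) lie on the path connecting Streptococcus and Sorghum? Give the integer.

The MRCA of Streptococcus and Sorghum is the node subtending ((Enhydra,(Sorghum,Bufo)),((Pan,(Picea,Streptococcus)),(Castanea,Takifugu,Klebsiella))).
From Streptococcus up to that node: 4 branches. From Sorghum up to the same node: 3 branches. Total: 4 + 3 = 7.

7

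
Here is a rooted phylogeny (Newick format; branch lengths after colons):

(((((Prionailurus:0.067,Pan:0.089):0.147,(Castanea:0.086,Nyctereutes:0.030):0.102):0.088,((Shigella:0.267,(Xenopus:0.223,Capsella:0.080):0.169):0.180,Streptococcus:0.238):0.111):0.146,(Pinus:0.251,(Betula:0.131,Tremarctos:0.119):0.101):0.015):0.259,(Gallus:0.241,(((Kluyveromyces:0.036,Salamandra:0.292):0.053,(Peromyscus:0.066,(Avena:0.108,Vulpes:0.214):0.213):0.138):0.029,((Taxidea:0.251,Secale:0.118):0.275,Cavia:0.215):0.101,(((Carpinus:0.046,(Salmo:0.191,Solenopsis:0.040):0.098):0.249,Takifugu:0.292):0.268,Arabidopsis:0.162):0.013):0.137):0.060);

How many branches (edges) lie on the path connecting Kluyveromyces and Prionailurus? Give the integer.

10

The MRCA of Kluyveromyces and Prionailurus is the root of the tree.
From Kluyveromyces up to that node: 5 branches. From Prionailurus up to the same node: 5 branches. Total: 5 + 5 = 10.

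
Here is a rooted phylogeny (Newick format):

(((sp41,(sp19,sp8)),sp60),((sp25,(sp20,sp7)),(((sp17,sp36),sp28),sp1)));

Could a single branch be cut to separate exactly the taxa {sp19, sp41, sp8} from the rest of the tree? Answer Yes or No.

The most recent common ancestor of these taxa subtends (sp41,(sp19,sp8)).
That clade has exactly 3 tips — every listed taxon and nothing else — so the group is monophyletic.

Yes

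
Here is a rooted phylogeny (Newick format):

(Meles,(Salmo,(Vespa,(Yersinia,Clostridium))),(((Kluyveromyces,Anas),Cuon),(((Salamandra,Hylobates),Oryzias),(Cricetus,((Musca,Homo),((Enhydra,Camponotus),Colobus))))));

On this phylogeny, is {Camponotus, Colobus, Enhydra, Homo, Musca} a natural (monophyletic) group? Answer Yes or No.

Yes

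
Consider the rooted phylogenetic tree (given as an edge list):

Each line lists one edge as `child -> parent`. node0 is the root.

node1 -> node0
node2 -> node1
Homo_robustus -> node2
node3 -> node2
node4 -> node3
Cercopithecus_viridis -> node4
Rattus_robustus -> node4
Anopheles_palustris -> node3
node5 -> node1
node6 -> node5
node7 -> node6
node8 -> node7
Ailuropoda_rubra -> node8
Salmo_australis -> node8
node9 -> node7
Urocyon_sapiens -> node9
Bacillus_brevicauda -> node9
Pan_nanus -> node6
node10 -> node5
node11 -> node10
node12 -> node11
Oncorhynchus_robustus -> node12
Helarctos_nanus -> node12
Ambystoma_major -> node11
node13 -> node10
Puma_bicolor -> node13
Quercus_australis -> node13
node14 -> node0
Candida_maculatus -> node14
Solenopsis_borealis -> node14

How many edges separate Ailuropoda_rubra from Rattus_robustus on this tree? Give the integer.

The MRCA of Ailuropoda_rubra and Rattus_robustus is the node subtending ((Homo_robustus,((Cercopithecus_viridis,Rattus_robustus),Anopheles_palustris)),((((Ailuropoda_rubra,Salmo_australis),(Urocyon_sapiens,Bacillus_brevicauda)),Pan_nanus),(((Oncorhynchus_robustus,Helarctos_nanus),Ambystoma_major),(Puma_bicolor,Quercus_australis)))).
From Ailuropoda_rubra up to that node: 5 branches. From Rattus_robustus up to the same node: 4 branches. Total: 5 + 4 = 9.

9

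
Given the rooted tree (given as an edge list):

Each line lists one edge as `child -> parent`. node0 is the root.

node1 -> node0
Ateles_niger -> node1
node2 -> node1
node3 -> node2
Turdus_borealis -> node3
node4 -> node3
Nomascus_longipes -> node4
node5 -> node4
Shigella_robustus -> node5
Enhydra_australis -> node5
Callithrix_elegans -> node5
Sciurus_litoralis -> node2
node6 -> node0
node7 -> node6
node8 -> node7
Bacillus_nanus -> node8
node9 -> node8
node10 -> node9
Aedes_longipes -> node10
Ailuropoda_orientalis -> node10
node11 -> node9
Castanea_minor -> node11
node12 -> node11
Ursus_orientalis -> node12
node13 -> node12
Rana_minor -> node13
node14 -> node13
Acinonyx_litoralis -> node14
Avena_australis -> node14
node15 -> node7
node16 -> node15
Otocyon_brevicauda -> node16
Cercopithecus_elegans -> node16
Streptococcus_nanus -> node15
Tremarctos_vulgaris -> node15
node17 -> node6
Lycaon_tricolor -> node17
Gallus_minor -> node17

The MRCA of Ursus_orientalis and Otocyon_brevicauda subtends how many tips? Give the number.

The MRCA of Ursus_orientalis and Otocyon_brevicauda is the node subtending ((Bacillus_nanus,((Aedes_longipes,Ailuropoda_orientalis),(Castanea_minor,(Ursus_orientalis,(Rana_minor,(Acinonyx_litoralis,Avena_australis)))))),((Otocyon_brevicauda,Cercopithecus_elegans),Streptococcus_nanus,Tremarctos_vulgaris)).
That clade contains 12 terminal taxa: Acinonyx_litoralis, Aedes_longipes, Ailuropoda_orientalis, Avena_australis, Bacillus_nanus, Castanea_minor, Cercopithecus_elegans, Otocyon_brevicauda, Rana_minor, Streptococcus_nanus, Tremarctos_vulgaris, Ursus_orientalis.

12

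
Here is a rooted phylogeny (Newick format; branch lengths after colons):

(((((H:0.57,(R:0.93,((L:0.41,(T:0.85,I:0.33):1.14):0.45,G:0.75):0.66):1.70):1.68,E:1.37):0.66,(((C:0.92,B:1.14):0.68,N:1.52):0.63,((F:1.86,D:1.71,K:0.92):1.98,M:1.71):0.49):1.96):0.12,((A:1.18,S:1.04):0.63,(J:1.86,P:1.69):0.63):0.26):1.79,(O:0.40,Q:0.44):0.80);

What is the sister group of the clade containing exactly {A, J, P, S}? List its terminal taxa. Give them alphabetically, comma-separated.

The clade containing exactly {A, J, P, S} attaches to the tree at the node subtending ((((H,(R,((L,(T,I)),G))),E),(((C,B),N),((F,D,K),M))),((A,S),(J,P))).
The other lineage descending from that same node — the sister group — is (((H,(R,((L,(T,I)),G))),E),(((C,B),N),((F,D,K),M))); its 14 tips in alphabetical order are the answer.

B, C, D, E, F, G, H, I, K, L, M, N, R, T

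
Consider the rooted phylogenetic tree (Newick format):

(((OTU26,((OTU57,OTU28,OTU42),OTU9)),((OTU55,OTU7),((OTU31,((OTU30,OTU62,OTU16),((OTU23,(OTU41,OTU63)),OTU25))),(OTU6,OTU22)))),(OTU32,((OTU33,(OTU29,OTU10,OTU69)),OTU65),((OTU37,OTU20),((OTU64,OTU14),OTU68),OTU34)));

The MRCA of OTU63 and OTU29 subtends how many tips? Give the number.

The MRCA of OTU63 and OTU29 is the root, so the clade is the entire tree.
That clade contains 29 terminal taxa: OTU10, OTU14, OTU16, OTU20, OTU22, OTU23, OTU25, OTU26, OTU28, OTU29, OTU30, OTU31, OTU32, OTU33, OTU34, OTU37, OTU41, OTU42, OTU55, OTU57, OTU6, OTU62, OTU63, OTU64, OTU65, OTU68, OTU69, OTU7, OTU9.

29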